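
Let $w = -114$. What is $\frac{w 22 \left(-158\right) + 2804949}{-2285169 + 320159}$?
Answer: $- \frac{3201213}{1965010} \approx -1.6291$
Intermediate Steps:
$\frac{w 22 \left(-158\right) + 2804949}{-2285169 + 320159} = \frac{\left(-114\right) 22 \left(-158\right) + 2804949}{-2285169 + 320159} = \frac{\left(-2508\right) \left(-158\right) + 2804949}{-1965010} = \left(396264 + 2804949\right) \left(- \frac{1}{1965010}\right) = 3201213 \left(- \frac{1}{1965010}\right) = - \frac{3201213}{1965010}$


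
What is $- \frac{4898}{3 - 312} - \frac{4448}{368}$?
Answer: $\frac{26752}{7107} \approx 3.7642$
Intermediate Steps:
$- \frac{4898}{3 - 312} - \frac{4448}{368} = - \frac{4898}{3 - 312} - \frac{278}{23} = - \frac{4898}{-309} - \frac{278}{23} = \left(-4898\right) \left(- \frac{1}{309}\right) - \frac{278}{23} = \frac{4898}{309} - \frac{278}{23} = \frac{26752}{7107}$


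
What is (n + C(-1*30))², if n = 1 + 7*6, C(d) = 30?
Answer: 5329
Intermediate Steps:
n = 43 (n = 1 + 42 = 43)
(n + C(-1*30))² = (43 + 30)² = 73² = 5329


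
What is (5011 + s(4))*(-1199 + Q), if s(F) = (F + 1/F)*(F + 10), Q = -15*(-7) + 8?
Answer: -5506563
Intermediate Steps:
Q = 113 (Q = 105 + 8 = 113)
s(F) = (10 + F)*(F + 1/F) (s(F) = (F + 1/F)*(10 + F) = (10 + F)*(F + 1/F))
(5011 + s(4))*(-1199 + Q) = (5011 + (1 + 4**2 + 10*4 + 10/4))*(-1199 + 113) = (5011 + (1 + 16 + 40 + 10*(1/4)))*(-1086) = (5011 + (1 + 16 + 40 + 5/2))*(-1086) = (5011 + 119/2)*(-1086) = (10141/2)*(-1086) = -5506563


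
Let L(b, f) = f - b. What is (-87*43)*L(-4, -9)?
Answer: 18705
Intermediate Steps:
(-87*43)*L(-4, -9) = (-87*43)*(-9 - 1*(-4)) = -3741*(-9 + 4) = -3741*(-5) = 18705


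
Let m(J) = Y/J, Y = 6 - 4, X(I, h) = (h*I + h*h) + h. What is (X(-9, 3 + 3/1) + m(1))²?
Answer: 100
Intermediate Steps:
X(I, h) = h + h² + I*h (X(I, h) = (I*h + h²) + h = (h² + I*h) + h = h + h² + I*h)
Y = 2
m(J) = 2/J
(X(-9, 3 + 3/1) + m(1))² = ((3 + 3/1)*(1 - 9 + (3 + 3/1)) + 2/1)² = ((3 + 3*1)*(1 - 9 + (3 + 3*1)) + 2*1)² = ((3 + 3)*(1 - 9 + (3 + 3)) + 2)² = (6*(1 - 9 + 6) + 2)² = (6*(-2) + 2)² = (-12 + 2)² = (-10)² = 100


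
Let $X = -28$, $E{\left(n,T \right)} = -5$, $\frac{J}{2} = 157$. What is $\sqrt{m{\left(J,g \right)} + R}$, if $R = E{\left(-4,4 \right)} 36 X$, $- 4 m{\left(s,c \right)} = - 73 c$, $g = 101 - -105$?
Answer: $\frac{\sqrt{35198}}{2} \approx 93.806$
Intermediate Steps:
$J = 314$ ($J = 2 \cdot 157 = 314$)
$g = 206$ ($g = 101 + 105 = 206$)
$m{\left(s,c \right)} = \frac{73 c}{4}$ ($m{\left(s,c \right)} = - \frac{\left(-73\right) c}{4} = \frac{73 c}{4}$)
$R = 5040$ ($R = \left(-5\right) 36 \left(-28\right) = \left(-180\right) \left(-28\right) = 5040$)
$\sqrt{m{\left(J,g \right)} + R} = \sqrt{\frac{73}{4} \cdot 206 + 5040} = \sqrt{\frac{7519}{2} + 5040} = \sqrt{\frac{17599}{2}} = \frac{\sqrt{35198}}{2}$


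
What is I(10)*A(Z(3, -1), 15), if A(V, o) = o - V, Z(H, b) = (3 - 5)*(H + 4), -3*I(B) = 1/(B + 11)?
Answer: -29/63 ≈ -0.46032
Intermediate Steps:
I(B) = -1/(3*(11 + B)) (I(B) = -1/(3*(B + 11)) = -1/(3*(11 + B)))
Z(H, b) = -8 - 2*H (Z(H, b) = -2*(4 + H) = -8 - 2*H)
I(10)*A(Z(3, -1), 15) = (-1/(33 + 3*10))*(15 - (-8 - 2*3)) = (-1/(33 + 30))*(15 - (-8 - 6)) = (-1/63)*(15 - 1*(-14)) = (-1*1/63)*(15 + 14) = -1/63*29 = -29/63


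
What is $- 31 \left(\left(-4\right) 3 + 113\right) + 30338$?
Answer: $27207$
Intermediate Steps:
$- 31 \left(\left(-4\right) 3 + 113\right) + 30338 = - 31 \left(-12 + 113\right) + 30338 = \left(-31\right) 101 + 30338 = -3131 + 30338 = 27207$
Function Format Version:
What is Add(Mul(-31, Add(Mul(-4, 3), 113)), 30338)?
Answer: 27207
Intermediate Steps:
Add(Mul(-31, Add(Mul(-4, 3), 113)), 30338) = Add(Mul(-31, Add(-12, 113)), 30338) = Add(Mul(-31, 101), 30338) = Add(-3131, 30338) = 27207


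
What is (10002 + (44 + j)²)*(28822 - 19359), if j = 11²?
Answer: 352279101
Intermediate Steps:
j = 121
(10002 + (44 + j)²)*(28822 - 19359) = (10002 + (44 + 121)²)*(28822 - 19359) = (10002 + 165²)*9463 = (10002 + 27225)*9463 = 37227*9463 = 352279101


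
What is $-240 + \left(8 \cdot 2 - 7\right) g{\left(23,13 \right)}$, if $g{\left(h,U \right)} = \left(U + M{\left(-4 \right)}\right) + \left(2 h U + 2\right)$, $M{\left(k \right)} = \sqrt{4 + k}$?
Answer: $5277$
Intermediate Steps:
$g{\left(h,U \right)} = 2 + U + 2 U h$ ($g{\left(h,U \right)} = \left(U + \sqrt{4 - 4}\right) + \left(2 h U + 2\right) = \left(U + \sqrt{0}\right) + \left(2 U h + 2\right) = \left(U + 0\right) + \left(2 + 2 U h\right) = U + \left(2 + 2 U h\right) = 2 + U + 2 U h$)
$-240 + \left(8 \cdot 2 - 7\right) g{\left(23,13 \right)} = -240 + \left(8 \cdot 2 - 7\right) \left(2 + 13 + 2 \cdot 13 \cdot 23\right) = -240 + \left(16 - 7\right) \left(2 + 13 + 598\right) = -240 + 9 \cdot 613 = -240 + 5517 = 5277$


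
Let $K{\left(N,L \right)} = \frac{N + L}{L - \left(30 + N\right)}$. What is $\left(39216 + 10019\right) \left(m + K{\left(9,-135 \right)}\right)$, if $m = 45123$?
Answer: $\frac{64428330180}{29} \approx 2.2217 \cdot 10^{9}$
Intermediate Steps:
$K{\left(N,L \right)} = \frac{L + N}{-30 + L - N}$
$\left(39216 + 10019\right) \left(m + K{\left(9,-135 \right)}\right) = \left(39216 + 10019\right) \left(45123 + \frac{-135 + 9}{-30 - 135 - 9}\right) = 49235 \left(45123 + \frac{1}{-30 - 135 - 9} \left(-126\right)\right) = 49235 \left(45123 + \frac{1}{-174} \left(-126\right)\right) = 49235 \left(45123 - - \frac{21}{29}\right) = 49235 \left(45123 + \frac{21}{29}\right) = 49235 \cdot \frac{1308588}{29} = \frac{64428330180}{29}$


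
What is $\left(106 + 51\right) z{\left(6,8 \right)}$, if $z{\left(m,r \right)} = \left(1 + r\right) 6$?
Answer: $8478$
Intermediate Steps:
$z{\left(m,r \right)} = 6 + 6 r$
$\left(106 + 51\right) z{\left(6,8 \right)} = \left(106 + 51\right) \left(6 + 6 \cdot 8\right) = 157 \left(6 + 48\right) = 157 \cdot 54 = 8478$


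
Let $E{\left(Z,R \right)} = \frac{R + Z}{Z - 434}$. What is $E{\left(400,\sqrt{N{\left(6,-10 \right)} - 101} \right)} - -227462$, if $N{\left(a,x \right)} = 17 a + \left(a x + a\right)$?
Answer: $\frac{3866654}{17} - \frac{i \sqrt{53}}{34} \approx 2.2745 \cdot 10^{5} - 0.21412 i$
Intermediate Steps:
$N{\left(a,x \right)} = 18 a + a x$ ($N{\left(a,x \right)} = 17 a + \left(a + a x\right) = 18 a + a x$)
$E{\left(Z,R \right)} = \frac{R + Z}{-434 + Z}$
$E{\left(400,\sqrt{N{\left(6,-10 \right)} - 101} \right)} - -227462 = \frac{\sqrt{6 \left(18 - 10\right) - 101} + 400}{-434 + 400} - -227462 = \frac{\sqrt{6 \cdot 8 - 101} + 400}{-34} + 227462 = - \frac{\sqrt{48 - 101} + 400}{34} + 227462 = - \frac{\sqrt{-53} + 400}{34} + 227462 = - \frac{i \sqrt{53} + 400}{34} + 227462 = - \frac{400 + i \sqrt{53}}{34} + 227462 = \left(- \frac{200}{17} - \frac{i \sqrt{53}}{34}\right) + 227462 = \frac{3866654}{17} - \frac{i \sqrt{53}}{34}$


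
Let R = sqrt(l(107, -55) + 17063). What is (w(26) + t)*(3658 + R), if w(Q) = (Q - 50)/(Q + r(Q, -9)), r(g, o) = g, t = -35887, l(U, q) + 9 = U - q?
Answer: -1706592346/13 - 3732296*sqrt(269)/13 ≈ -1.3599e+8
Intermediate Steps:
l(U, q) = -9 + U - q (l(U, q) = -9 + (U - q) = -9 + U - q)
w(Q) = (-50 + Q)/(2*Q) (w(Q) = (Q - 50)/(Q + Q) = (-50 + Q)/((2*Q)) = (-50 + Q)*(1/(2*Q)) = (-50 + Q)/(2*Q))
R = 8*sqrt(269) (R = sqrt((-9 + 107 - 1*(-55)) + 17063) = sqrt((-9 + 107 + 55) + 17063) = sqrt(153 + 17063) = sqrt(17216) = 8*sqrt(269) ≈ 131.21)
(w(26) + t)*(3658 + R) = ((1/2)*(-50 + 26)/26 - 35887)*(3658 + 8*sqrt(269)) = ((1/2)*(1/26)*(-24) - 35887)*(3658 + 8*sqrt(269)) = (-6/13 - 35887)*(3658 + 8*sqrt(269)) = -466537*(3658 + 8*sqrt(269))/13 = -1706592346/13 - 3732296*sqrt(269)/13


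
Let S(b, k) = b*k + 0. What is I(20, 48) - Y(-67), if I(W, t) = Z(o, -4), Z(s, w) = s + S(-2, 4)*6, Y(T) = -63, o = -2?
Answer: 13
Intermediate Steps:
S(b, k) = b*k
Z(s, w) = -48 + s (Z(s, w) = s - 2*4*6 = s - 8*6 = s - 48 = -48 + s)
I(W, t) = -50 (I(W, t) = -48 - 2 = -50)
I(20, 48) - Y(-67) = -50 - 1*(-63) = -50 + 63 = 13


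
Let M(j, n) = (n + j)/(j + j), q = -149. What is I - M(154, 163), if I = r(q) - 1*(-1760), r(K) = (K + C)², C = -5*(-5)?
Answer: 5277571/308 ≈ 17135.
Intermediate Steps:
C = 25
M(j, n) = (j + n)/(2*j) (M(j, n) = (j + n)/((2*j)) = (j + n)*(1/(2*j)) = (j + n)/(2*j))
r(K) = (25 + K)² (r(K) = (K + 25)² = (25 + K)²)
I = 17136 (I = (25 - 149)² - 1*(-1760) = (-124)² + 1760 = 15376 + 1760 = 17136)
I - M(154, 163) = 17136 - (154 + 163)/(2*154) = 17136 - 317/(2*154) = 17136 - 1*317/308 = 17136 - 317/308 = 5277571/308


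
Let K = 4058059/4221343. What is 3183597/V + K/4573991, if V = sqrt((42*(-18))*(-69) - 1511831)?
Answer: 4058059/19308384889913 - 3183597*I*sqrt(1459667)/1459667 ≈ 2.1017e-7 - 2635.1*I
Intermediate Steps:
V = I*sqrt(1459667) (V = sqrt(-756*(-69) - 1511831) = sqrt(52164 - 1511831) = sqrt(-1459667) = I*sqrt(1459667) ≈ 1208.2*I)
K = 4058059/4221343 (K = 4058059*(1/4221343) = 4058059/4221343 ≈ 0.96132)
3183597/V + K/4573991 = 3183597/((I*sqrt(1459667))) + (4058059/4221343)/4573991 = 3183597*(-I*sqrt(1459667)/1459667) + (4058059/4221343)*(1/4573991) = -3183597*I*sqrt(1459667)/1459667 + 4058059/19308384889913 = 4058059/19308384889913 - 3183597*I*sqrt(1459667)/1459667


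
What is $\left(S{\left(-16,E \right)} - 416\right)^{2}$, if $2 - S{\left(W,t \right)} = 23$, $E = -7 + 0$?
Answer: $190969$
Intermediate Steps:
$E = -7$
$S{\left(W,t \right)} = -21$ ($S{\left(W,t \right)} = 2 - 23 = -21$)
$\left(S{\left(-16,E \right)} - 416\right)^{2} = \left(-21 - 416\right)^{2} = \left(-437\right)^{2} = 190969$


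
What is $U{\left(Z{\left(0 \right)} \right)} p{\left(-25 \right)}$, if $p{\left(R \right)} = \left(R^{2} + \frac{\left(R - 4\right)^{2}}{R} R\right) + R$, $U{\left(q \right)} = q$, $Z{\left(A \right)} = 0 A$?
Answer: $0$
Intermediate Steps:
$Z{\left(A \right)} = 0$
$p{\left(R \right)} = R + R^{2} + \left(-4 + R\right)^{2}$ ($p{\left(R \right)} = \left(R^{2} + \frac{\left(-4 + R\right)^{2}}{R} R\right) + R = \left(R^{2} + \left(-4 + R\right)^{2}\right) + R = R + R^{2} + \left(-4 + R\right)^{2}$)
$U{\left(Z{\left(0 \right)} \right)} p{\left(-25 \right)} = 0 \left(-25 + \left(-25\right)^{2} + \left(-4 - 25\right)^{2}\right) = 0 \left(-25 + 625 + \left(-29\right)^{2}\right) = 0 \left(-25 + 625 + 841\right) = 0 \cdot 1441 = 0$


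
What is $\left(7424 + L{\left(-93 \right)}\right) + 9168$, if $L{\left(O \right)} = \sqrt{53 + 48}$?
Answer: $16592 + \sqrt{101} \approx 16602.0$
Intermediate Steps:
$L{\left(O \right)} = \sqrt{101}$
$\left(7424 + L{\left(-93 \right)}\right) + 9168 = \left(7424 + \sqrt{101}\right) + 9168 = 16592 + \sqrt{101}$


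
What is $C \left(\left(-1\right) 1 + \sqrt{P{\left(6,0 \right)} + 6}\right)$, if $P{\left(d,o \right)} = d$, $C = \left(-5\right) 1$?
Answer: $5 - 10 \sqrt{3} \approx -12.321$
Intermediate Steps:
$C = -5$
$C \left(\left(-1\right) 1 + \sqrt{P{\left(6,0 \right)} + 6}\right) = - 5 \left(\left(-1\right) 1 + \sqrt{6 + 6}\right) = - 5 \left(-1 + \sqrt{12}\right) = - 5 \left(-1 + 2 \sqrt{3}\right) = 5 - 10 \sqrt{3}$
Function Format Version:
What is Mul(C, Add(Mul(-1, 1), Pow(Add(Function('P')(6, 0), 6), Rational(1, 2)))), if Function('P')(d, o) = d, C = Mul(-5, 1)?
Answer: Add(5, Mul(-10, Pow(3, Rational(1, 2)))) ≈ -12.321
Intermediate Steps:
C = -5
Mul(C, Add(Mul(-1, 1), Pow(Add(Function('P')(6, 0), 6), Rational(1, 2)))) = Mul(-5, Add(Mul(-1, 1), Pow(Add(6, 6), Rational(1, 2)))) = Mul(-5, Add(-1, Pow(12, Rational(1, 2)))) = Mul(-5, Add(-1, Mul(2, Pow(3, Rational(1, 2))))) = Add(5, Mul(-10, Pow(3, Rational(1, 2))))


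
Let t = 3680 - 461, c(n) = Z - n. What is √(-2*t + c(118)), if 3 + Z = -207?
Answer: I*√6766 ≈ 82.256*I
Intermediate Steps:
Z = -210 (Z = -3 - 207 = -210)
c(n) = -210 - n
t = 3219
√(-2*t + c(118)) = √(-2*3219 + (-210 - 1*118)) = √(-6438 + (-210 - 118)) = √(-6438 - 328) = √(-6766) = I*√6766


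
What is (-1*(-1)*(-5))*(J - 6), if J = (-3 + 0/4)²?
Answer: -15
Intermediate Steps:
J = 9 (J = (-3 + 0*(¼))² = (-3 + 0)² = (-3)² = 9)
(-1*(-1)*(-5))*(J - 6) = (-1*(-1)*(-5))*(9 - 6) = (1*(-5))*3 = -5*3 = -15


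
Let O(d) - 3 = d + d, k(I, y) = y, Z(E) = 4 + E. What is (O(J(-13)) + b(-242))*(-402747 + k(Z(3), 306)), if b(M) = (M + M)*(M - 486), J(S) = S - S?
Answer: -141802098555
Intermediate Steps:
J(S) = 0
b(M) = 2*M*(-486 + M) (b(M) = (2*M)*(-486 + M) = 2*M*(-486 + M))
O(d) = 3 + 2*d (O(d) = 3 + (d + d) = 3 + 2*d)
(O(J(-13)) + b(-242))*(-402747 + k(Z(3), 306)) = ((3 + 2*0) + 2*(-242)*(-486 - 242))*(-402747 + 306) = ((3 + 0) + 2*(-242)*(-728))*(-402441) = (3 + 352352)*(-402441) = 352355*(-402441) = -141802098555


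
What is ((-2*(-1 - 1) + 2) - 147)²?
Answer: 19881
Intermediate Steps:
((-2*(-1 - 1) + 2) - 147)² = ((-2*(-2) + 2) - 147)² = ((4 + 2) - 147)² = (6 - 147)² = (-141)² = 19881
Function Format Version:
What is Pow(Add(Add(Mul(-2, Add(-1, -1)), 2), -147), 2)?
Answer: 19881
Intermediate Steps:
Pow(Add(Add(Mul(-2, Add(-1, -1)), 2), -147), 2) = Pow(Add(Add(Mul(-2, -2), 2), -147), 2) = Pow(Add(Add(4, 2), -147), 2) = Pow(Add(6, -147), 2) = Pow(-141, 2) = 19881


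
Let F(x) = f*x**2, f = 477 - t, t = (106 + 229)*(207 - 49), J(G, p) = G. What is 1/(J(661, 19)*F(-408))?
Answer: -1/5771545422912 ≈ -1.7326e-13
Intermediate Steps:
t = 52930 (t = 335*158 = 52930)
f = -52453 (f = 477 - 1*52930 = 477 - 52930 = -52453)
F(x) = -52453*x**2
1/(J(661, 19)*F(-408)) = 1/(661*((-52453*(-408)**2))) = 1/(661*((-52453*166464))) = (1/661)/(-8731536192) = (1/661)*(-1/8731536192) = -1/5771545422912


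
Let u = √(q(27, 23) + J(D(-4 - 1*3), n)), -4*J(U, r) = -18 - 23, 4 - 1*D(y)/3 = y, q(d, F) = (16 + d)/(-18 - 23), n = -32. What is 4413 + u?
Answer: 4413 + √61869/82 ≈ 4416.0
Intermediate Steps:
q(d, F) = -16/41 - d/41 (q(d, F) = (16 + d)/(-41) = (16 + d)*(-1/41) = -16/41 - d/41)
D(y) = 12 - 3*y
J(U, r) = 41/4 (J(U, r) = -(-18 - 23)/4 = -¼*(-41) = 41/4)
u = √61869/82 (u = √((-16/41 - 1/41*27) + 41/4) = √((-16/41 - 27/41) + 41/4) = √(-43/41 + 41/4) = √(1509/164) = √61869/82 ≈ 3.0334)
4413 + u = 4413 + √61869/82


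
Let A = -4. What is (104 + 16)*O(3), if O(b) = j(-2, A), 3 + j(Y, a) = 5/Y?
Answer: -660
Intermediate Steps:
j(Y, a) = -3 + 5/Y
O(b) = -11/2 (O(b) = -3 + 5/(-2) = -3 + 5*(-½) = -3 - 5/2 = -11/2)
(104 + 16)*O(3) = (104 + 16)*(-11/2) = 120*(-11/2) = -660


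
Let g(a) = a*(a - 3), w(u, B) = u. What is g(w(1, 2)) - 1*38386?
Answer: -38388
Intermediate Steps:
g(a) = a*(-3 + a)
g(w(1, 2)) - 1*38386 = 1*(-3 + 1) - 1*38386 = 1*(-2) - 38386 = -2 - 38386 = -38388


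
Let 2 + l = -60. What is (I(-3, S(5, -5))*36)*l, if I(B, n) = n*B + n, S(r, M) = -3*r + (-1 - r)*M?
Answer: 66960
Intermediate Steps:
l = -62 (l = -2 - 60 = -62)
S(r, M) = -3*r + M*(-1 - r)
I(B, n) = n + B*n (I(B, n) = B*n + n = n + B*n)
(I(-3, S(5, -5))*36)*l = (((-1*(-5) - 3*5 - 1*(-5)*5)*(1 - 3))*36)*(-62) = (((5 - 15 + 25)*(-2))*36)*(-62) = ((15*(-2))*36)*(-62) = -30*36*(-62) = -1080*(-62) = 66960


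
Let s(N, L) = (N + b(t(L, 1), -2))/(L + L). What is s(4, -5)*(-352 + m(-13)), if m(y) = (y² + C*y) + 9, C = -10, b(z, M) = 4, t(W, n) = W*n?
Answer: 176/5 ≈ 35.200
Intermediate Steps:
m(y) = 9 + y² - 10*y (m(y) = (y² - 10*y) + 9 = 9 + y² - 10*y)
s(N, L) = (4 + N)/(2*L) (s(N, L) = (N + 4)/(L + L) = (4 + N)/((2*L)) = (4 + N)*(1/(2*L)) = (4 + N)/(2*L))
s(4, -5)*(-352 + m(-13)) = ((½)*(4 + 4)/(-5))*(-352 + (9 + (-13)² - 10*(-13))) = ((½)*(-⅕)*8)*(-352 + (9 + 169 + 130)) = -4*(-352 + 308)/5 = -⅘*(-44) = 176/5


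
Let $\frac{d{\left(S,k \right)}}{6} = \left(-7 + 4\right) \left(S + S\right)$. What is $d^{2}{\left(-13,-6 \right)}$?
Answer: $219024$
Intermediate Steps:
$d{\left(S,k \right)} = - 36 S$ ($d{\left(S,k \right)} = 6 \left(-7 + 4\right) \left(S + S\right) = 6 \left(- 3 \cdot 2 S\right) = 6 \left(- 6 S\right) = - 36 S$)
$d^{2}{\left(-13,-6 \right)} = \left(\left(-36\right) \left(-13\right)\right)^{2} = 468^{2} = 219024$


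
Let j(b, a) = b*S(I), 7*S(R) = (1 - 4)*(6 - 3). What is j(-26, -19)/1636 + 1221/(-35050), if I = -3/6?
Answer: -722649/50174075 ≈ -0.014403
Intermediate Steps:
I = -1/2 (I = -3*1/6 = -1/2 ≈ -0.50000)
S(R) = -9/7 (S(R) = ((1 - 4)*(6 - 3))/7 = (-3*3)/7 = (1/7)*(-9) = -9/7)
j(b, a) = -9*b/7 (j(b, a) = b*(-9/7) = -9*b/7)
j(-26, -19)/1636 + 1221/(-35050) = -9/7*(-26)/1636 + 1221/(-35050) = (234/7)*(1/1636) + 1221*(-1/35050) = 117/5726 - 1221/35050 = -722649/50174075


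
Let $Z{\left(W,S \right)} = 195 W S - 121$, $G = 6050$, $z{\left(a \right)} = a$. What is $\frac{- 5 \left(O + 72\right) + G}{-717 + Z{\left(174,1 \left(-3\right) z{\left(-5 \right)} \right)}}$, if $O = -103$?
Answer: $\frac{6205}{508112} \approx 0.012212$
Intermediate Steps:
$Z{\left(W,S \right)} = -121 + 195 S W$ ($Z{\left(W,S \right)} = 195 S W - 121 = -121 + 195 S W$)
$\frac{- 5 \left(O + 72\right) + G}{-717 + Z{\left(174,1 \left(-3\right) z{\left(-5 \right)} \right)}} = \frac{- 5 \left(-103 + 72\right) + 6050}{-717 - \left(121 - 195 \cdot 1 \left(-3\right) \left(-5\right) 174\right)} = \frac{\left(-5\right) \left(-31\right) + 6050}{-717 - \left(121 - 195 \left(\left(-3\right) \left(-5\right)\right) 174\right)} = \frac{155 + 6050}{-717 - \left(121 - 508950\right)} = \frac{6205}{-717 + \left(-121 + 508950\right)} = \frac{6205}{-717 + 508829} = \frac{6205}{508112}$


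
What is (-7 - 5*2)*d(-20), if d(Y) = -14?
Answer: 238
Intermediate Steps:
(-7 - 5*2)*d(-20) = (-7 - 5*2)*(-14) = (-7 - 10)*(-14) = -17*(-14) = 238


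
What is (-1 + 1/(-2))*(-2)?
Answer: 3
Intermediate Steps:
(-1 + 1/(-2))*(-2) = (-1 - 1/2)*(-2) = -3/2*(-2) = 3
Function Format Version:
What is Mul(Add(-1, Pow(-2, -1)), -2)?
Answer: 3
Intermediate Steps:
Mul(Add(-1, Pow(-2, -1)), -2) = Mul(Add(-1, Rational(-1, 2)), -2) = Mul(Rational(-3, 2), -2) = 3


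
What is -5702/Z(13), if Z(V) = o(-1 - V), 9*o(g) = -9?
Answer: 5702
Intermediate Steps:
o(g) = -1 (o(g) = (⅑)*(-9) = -1)
Z(V) = -1
-5702/Z(13) = -5702/(-1) = -5702*(-1) = 5702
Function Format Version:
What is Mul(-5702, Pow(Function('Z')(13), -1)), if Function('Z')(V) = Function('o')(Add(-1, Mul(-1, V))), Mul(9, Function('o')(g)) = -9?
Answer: 5702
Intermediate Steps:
Function('o')(g) = -1 (Function('o')(g) = Mul(Rational(1, 9), -9) = -1)
Function('Z')(V) = -1
Mul(-5702, Pow(Function('Z')(13), -1)) = Mul(-5702, Pow(-1, -1)) = Mul(-5702, -1) = 5702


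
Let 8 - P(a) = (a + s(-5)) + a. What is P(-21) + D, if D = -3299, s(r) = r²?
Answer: -3274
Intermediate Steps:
P(a) = -17 - 2*a (P(a) = 8 - ((a + (-5)²) + a) = 8 - ((a + 25) + a) = 8 - ((25 + a) + a) = 8 - (25 + 2*a) = 8 + (-25 - 2*a) = -17 - 2*a)
P(-21) + D = (-17 - 2*(-21)) - 3299 = (-17 + 42) - 3299 = 25 - 3299 = -3274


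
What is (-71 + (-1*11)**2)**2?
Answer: 2500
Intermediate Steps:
(-71 + (-1*11)**2)**2 = (-71 + (-11)**2)**2 = (-71 + 121)**2 = 50**2 = 2500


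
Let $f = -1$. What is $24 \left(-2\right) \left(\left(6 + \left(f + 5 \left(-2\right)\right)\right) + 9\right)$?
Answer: $-192$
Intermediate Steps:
$24 \left(-2\right) \left(\left(6 + \left(f + 5 \left(-2\right)\right)\right) + 9\right) = 24 \left(-2\right) \left(\left(6 + \left(-1 + 5 \left(-2\right)\right)\right) + 9\right) = - 48 \left(\left(6 - 11\right) + 9\right) = - 48 \left(-5 + 9\right) = \left(-48\right) 4 = -192$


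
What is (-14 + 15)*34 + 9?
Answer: 43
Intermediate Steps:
(-14 + 15)*34 + 9 = 1*34 + 9 = 34 + 9 = 43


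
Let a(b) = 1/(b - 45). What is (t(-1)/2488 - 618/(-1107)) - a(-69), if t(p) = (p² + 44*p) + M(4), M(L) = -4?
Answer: 9561527/17443368 ≈ 0.54815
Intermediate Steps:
a(b) = 1/(-45 + b)
t(p) = -4 + p² + 44*p (t(p) = (p² + 44*p) - 4 = -4 + p² + 44*p)
(t(-1)/2488 - 618/(-1107)) - a(-69) = ((-4 + (-1)² + 44*(-1))/2488 - 618/(-1107)) - 1/(-45 - 69) = ((-4 + 1 - 44)*(1/2488) - 618*(-1/1107)) - 1/(-114) = (-47*1/2488 + 206/369) - 1*(-1/114) = (-47/2488 + 206/369) + 1/114 = 495185/918072 + 1/114 = 9561527/17443368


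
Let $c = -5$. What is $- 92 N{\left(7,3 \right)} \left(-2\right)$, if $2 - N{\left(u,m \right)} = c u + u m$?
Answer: $2944$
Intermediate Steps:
$N{\left(u,m \right)} = 2 + 5 u - m u$ ($N{\left(u,m \right)} = 2 - \left(- 5 u + u m\right) = 2 - \left(- 5 u + m u\right) = 2 + 5 u - m u$)
$- 92 N{\left(7,3 \right)} \left(-2\right) = - 92 \left(2 + 5 \cdot 7 - 3 \cdot 7\right) \left(-2\right) = - 92 \left(2 + 35 - 21\right) \left(-2\right) = \left(-92\right) 16 \left(-2\right) = \left(-1472\right) \left(-2\right) = 2944$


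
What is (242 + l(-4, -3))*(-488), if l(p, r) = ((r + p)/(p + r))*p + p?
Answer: -114192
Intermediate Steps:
l(p, r) = 2*p (l(p, r) = ((p + r)/(p + r))*p + p = 1*p + p = p + p = 2*p)
(242 + l(-4, -3))*(-488) = (242 + 2*(-4))*(-488) = (242 - 8)*(-488) = 234*(-488) = -114192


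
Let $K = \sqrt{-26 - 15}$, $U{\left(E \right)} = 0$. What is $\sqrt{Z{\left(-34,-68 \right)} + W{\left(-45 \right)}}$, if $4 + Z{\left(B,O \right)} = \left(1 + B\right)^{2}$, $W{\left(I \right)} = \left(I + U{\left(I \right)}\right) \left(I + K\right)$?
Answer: $\sqrt{3110 - 45 i \sqrt{41}} \approx 55.827 - 2.5807 i$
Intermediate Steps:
$K = i \sqrt{41}$ ($K = \sqrt{-41} = i \sqrt{41} \approx 6.4031 i$)
$W{\left(I \right)} = I \left(I + i \sqrt{41}\right)$ ($W{\left(I \right)} = \left(I + 0\right) \left(I + i \sqrt{41}\right) = I \left(I + i \sqrt{41}\right)$)
$Z{\left(B,O \right)} = -4 + \left(1 + B\right)^{2}$
$\sqrt{Z{\left(-34,-68 \right)} + W{\left(-45 \right)}} = \sqrt{\left(-4 + \left(1 - 34\right)^{2}\right) - 45 \left(-45 + i \sqrt{41}\right)} = \sqrt{\left(-4 + \left(-33\right)^{2}\right) + \left(2025 - 45 i \sqrt{41}\right)} = \sqrt{\left(-4 + 1089\right) + \left(2025 - 45 i \sqrt{41}\right)} = \sqrt{1085 + \left(2025 - 45 i \sqrt{41}\right)} = \sqrt{3110 - 45 i \sqrt{41}}$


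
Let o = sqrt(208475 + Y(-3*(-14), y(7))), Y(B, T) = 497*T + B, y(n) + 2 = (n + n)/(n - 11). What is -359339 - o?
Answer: -359339 - sqrt(823134)/2 ≈ -3.5979e+5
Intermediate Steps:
y(n) = -2 + 2*n/(-11 + n) (y(n) = -2 + (n + n)/(n - 11) = -2 + (2*n)/(-11 + n) = -2 + 2*n/(-11 + n))
Y(B, T) = B + 497*T
o = sqrt(823134)/2 (o = sqrt(208475 + (-3*(-14) + 497*(22/(-11 + 7)))) = sqrt(208475 + (42 + 497*(22/(-4)))) = sqrt(208475 + (42 + 497*(22*(-1/4)))) = sqrt(208475 + (42 + 497*(-11/2))) = sqrt(208475 + (42 - 5467/2)) = sqrt(208475 - 5383/2) = sqrt(411567/2) = sqrt(823134)/2 ≈ 453.63)
-359339 - o = -359339 - sqrt(823134)/2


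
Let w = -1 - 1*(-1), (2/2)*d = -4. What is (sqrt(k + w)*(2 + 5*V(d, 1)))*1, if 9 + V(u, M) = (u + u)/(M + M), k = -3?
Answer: -63*I*sqrt(3) ≈ -109.12*I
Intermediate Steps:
d = -4
w = 0 (w = -1 + 1 = 0)
V(u, M) = -9 + u/M (V(u, M) = -9 + (u + u)/(M + M) = -9 + (2*u)/((2*M)) = -9 + (2*u)*(1/(2*M)) = -9 + u/M)
(sqrt(k + w)*(2 + 5*V(d, 1)))*1 = (sqrt(-3 + 0)*(2 + 5*(-9 - 4/1)))*1 = (sqrt(-3)*(2 + 5*(-9 - 4*1)))*1 = ((I*sqrt(3))*(2 + 5*(-9 - 4)))*1 = ((I*sqrt(3))*(2 + 5*(-13)))*1 = ((I*sqrt(3))*(2 - 65))*1 = ((I*sqrt(3))*(-63))*1 = -63*I*sqrt(3)*1 = -63*I*sqrt(3)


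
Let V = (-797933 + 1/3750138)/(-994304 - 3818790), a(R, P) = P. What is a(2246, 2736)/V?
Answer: 49384161710275392/2992358864753 ≈ 16503.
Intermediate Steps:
V = 2992358864753/18049766706972 (V = (-797933 + 1/3750138)/(-4813094) = -2992358864753/3750138*(-1/4813094) = 2992358864753/18049766706972 ≈ 0.16578)
a(2246, 2736)/V = 2736/(2992358864753/18049766706972) = 2736*(18049766706972/2992358864753) = 49384161710275392/2992358864753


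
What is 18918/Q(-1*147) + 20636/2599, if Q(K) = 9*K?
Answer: -2429606/382053 ≈ -6.3593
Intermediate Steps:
18918/Q(-1*147) + 20636/2599 = 18918/((9*(-1*147))) + 20636/2599 = 18918/((9*(-147))) + 20636*(1/2599) = 18918/(-1323) + 20636/2599 = 18918*(-1/1323) + 20636/2599 = -2102/147 + 20636/2599 = -2429606/382053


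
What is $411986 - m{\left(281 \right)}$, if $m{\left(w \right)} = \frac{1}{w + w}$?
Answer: $\frac{231536131}{562} \approx 4.1199 \cdot 10^{5}$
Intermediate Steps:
$m{\left(w \right)} = \frac{1}{2 w}$
$411986 - m{\left(281 \right)} = 411986 - \frac{1}{2 \cdot 281} = 411986 - \frac{1}{2} \cdot \frac{1}{281} = 411986 - \frac{1}{562} = \frac{231536131}{562}$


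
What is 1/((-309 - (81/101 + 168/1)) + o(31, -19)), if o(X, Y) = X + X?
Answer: -101/41996 ≈ -0.0024050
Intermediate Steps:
o(X, Y) = 2*X
1/((-309 - (81/101 + 168/1)) + o(31, -19)) = 1/((-309 - (81/101 + 168/1)) + 2*31) = 1/((-309 - (81*(1/101) + 168*1)) + 62) = 1/((-309 - (81/101 + 168)) + 62) = 1/((-309 - 1*17049/101) + 62) = 1/((-309 - 17049/101) + 62) = 1/(-48258/101 + 62) = 1/(-41996/101) = -101/41996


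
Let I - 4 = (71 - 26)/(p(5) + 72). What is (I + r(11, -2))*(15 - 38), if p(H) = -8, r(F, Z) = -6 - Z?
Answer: -1035/64 ≈ -16.172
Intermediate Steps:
I = 301/64 (I = 4 + (71 - 26)/(-8 + 72) = 4 + 45/64 = 301/64 ≈ 4.7031)
(I + r(11, -2))*(15 - 38) = (301/64 + (-6 - 1*(-2)))*(15 - 38) = (301/64 + (-6 + 2))*(-23) = (301/64 - 4)*(-23) = (45/64)*(-23) = -1035/64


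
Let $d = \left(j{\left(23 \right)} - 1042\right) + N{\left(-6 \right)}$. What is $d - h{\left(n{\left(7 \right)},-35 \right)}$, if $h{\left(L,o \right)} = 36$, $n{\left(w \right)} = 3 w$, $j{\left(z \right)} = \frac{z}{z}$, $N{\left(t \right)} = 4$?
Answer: $-1073$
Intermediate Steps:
$j{\left(z \right)} = 1$
$d = -1037$ ($d = \left(1 - 1042\right) + 4 = -1041 + 4 = -1037$)
$d - h{\left(n{\left(7 \right)},-35 \right)} = -1037 - 36 = -1073$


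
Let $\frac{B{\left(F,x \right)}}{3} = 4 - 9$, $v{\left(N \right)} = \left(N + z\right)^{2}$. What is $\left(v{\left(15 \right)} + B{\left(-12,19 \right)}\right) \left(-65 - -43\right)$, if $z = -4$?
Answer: $-2332$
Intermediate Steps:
$v{\left(N \right)} = \left(-4 + N\right)^{2}$ ($v{\left(N \right)} = \left(N - 4\right)^{2} = \left(-4 + N\right)^{2}$)
$B{\left(F,x \right)} = -15$ ($B{\left(F,x \right)} = 3 \left(4 - 9\right) = 3 \left(-5\right) = -15$)
$\left(v{\left(15 \right)} + B{\left(-12,19 \right)}\right) \left(-65 - -43\right) = \left(\left(-4 + 15\right)^{2} - 15\right) \left(-65 - -43\right) = \left(11^{2} - 15\right) \left(-65 + 43\right) = \left(121 - 15\right) \left(-22\right) = 106 \left(-22\right) = -2332$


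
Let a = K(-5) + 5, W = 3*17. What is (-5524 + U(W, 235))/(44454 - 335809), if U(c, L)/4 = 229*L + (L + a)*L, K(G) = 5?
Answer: -440036/291355 ≈ -1.5103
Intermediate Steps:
W = 51
a = 10 (a = 5 + 5 = 10)
U(c, L) = 916*L + 4*L*(10 + L) (U(c, L) = 4*(229*L + (L + 10)*L) = 4*(229*L + (10 + L)*L) = 4*(229*L + L*(10 + L)) = 916*L + 4*L*(10 + L))
(-5524 + U(W, 235))/(44454 - 335809) = (-5524 + 4*235*(239 + 235))/(44454 - 335809) = (-5524 + 4*235*474)/(-291355) = (-5524 + 445560)*(-1/291355) = 440036*(-1/291355) = -440036/291355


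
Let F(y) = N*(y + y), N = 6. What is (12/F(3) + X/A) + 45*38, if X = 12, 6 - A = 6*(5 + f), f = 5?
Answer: 15391/9 ≈ 1710.1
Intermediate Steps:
A = -54 (A = 6 - 6*(5 + 5) = 6 - 6*10 = 6 - 1*60 = 6 - 60 = -54)
F(y) = 12*y (F(y) = 6*(y + y) = 6*(2*y) = 12*y)
(12/F(3) + X/A) + 45*38 = (12/((12*3)) + 12/(-54)) + 45*38 = (12/36 + 12*(-1/54)) + 1710 = (12*(1/36) - 2/9) + 1710 = (⅓ - 2/9) + 1710 = ⅑ + 1710 = 15391/9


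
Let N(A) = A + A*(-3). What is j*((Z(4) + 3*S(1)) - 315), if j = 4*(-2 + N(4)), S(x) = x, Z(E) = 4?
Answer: 12320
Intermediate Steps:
N(A) = -2*A (N(A) = A - 3*A = -2*A)
j = -40 (j = 4*(-2 - 2*4) = 4*(-2 - 8) = 4*(-10) = -40)
j*((Z(4) + 3*S(1)) - 315) = -40*((4 + 3*1) - 315) = -40*((4 + 3) - 315) = -40*(7 - 315) = -40*(-308) = 12320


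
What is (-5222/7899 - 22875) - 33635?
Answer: -446377712/7899 ≈ -56511.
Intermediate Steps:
(-5222/7899 - 22875) - 33635 = -180694847/7899 - 33635 = -446377712/7899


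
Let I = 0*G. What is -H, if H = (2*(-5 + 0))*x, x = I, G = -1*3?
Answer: 0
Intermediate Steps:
G = -3
I = 0 (I = 0*(-3) = 0)
x = 0
H = 0 (H = (2*(-5 + 0))*0 = (2*(-5))*0 = -10*0 = 0)
-H = -1*0 = 0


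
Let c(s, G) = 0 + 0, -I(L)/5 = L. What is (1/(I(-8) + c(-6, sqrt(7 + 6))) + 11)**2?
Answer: 194481/1600 ≈ 121.55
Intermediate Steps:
I(L) = -5*L
c(s, G) = 0
(1/(I(-8) + c(-6, sqrt(7 + 6))) + 11)**2 = (1/(-5*(-8) + 0) + 11)**2 = (1/(40 + 0) + 11)**2 = (1/40 + 11)**2 = (441/40)**2 = 194481/1600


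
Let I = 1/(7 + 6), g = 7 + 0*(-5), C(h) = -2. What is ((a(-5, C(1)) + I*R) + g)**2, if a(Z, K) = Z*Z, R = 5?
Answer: 177241/169 ≈ 1048.8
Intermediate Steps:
a(Z, K) = Z**2
g = 7 (g = 7 + 0 = 7)
I = 1/13 ≈ 0.076923
((a(-5, C(1)) + I*R) + g)**2 = (((-5)**2 + (1/13)*5) + 7)**2 = ((25 + 5/13) + 7)**2 = (330/13 + 7)**2 = (421/13)**2 = 177241/169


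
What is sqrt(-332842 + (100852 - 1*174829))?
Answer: I*sqrt(406819) ≈ 637.82*I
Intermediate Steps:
sqrt(-332842 + (100852 - 1*174829)) = sqrt(-332842 + (100852 - 174829)) = sqrt(-332842 - 73977) = sqrt(-406819) = I*sqrt(406819)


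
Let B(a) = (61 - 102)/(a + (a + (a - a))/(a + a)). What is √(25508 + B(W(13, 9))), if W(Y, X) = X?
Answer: √9206830/19 ≈ 159.70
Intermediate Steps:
B(a) = -41/(½ + a) (B(a) = -41/(a + (a + 0)/((2*a))) = -41/(a + a*(1/(2*a))) = -41/(a + ½) = -41/(½ + a))
√(25508 + B(W(13, 9))) = √(25508 - 82/(1 + 2*9)) = √(25508 - 82/(1 + 18)) = √(25508 - 82/19) = √(484570/19) = √9206830/19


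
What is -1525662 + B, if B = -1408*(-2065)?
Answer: 1381858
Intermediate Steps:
B = 2907520
-1525662 + B = -1525662 + 2907520 = 1381858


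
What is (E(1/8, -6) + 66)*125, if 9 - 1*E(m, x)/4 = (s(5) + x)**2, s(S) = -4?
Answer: -37250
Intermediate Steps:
E(m, x) = 36 - 4*(-4 + x)**2
(E(1/8, -6) + 66)*125 = ((36 - 4*(-4 - 6)**2) + 66)*125 = ((36 - 4*(-10)**2) + 66)*125 = ((36 - 4*100) + 66)*125 = ((36 - 400) + 66)*125 = (-364 + 66)*125 = -298*125 = -37250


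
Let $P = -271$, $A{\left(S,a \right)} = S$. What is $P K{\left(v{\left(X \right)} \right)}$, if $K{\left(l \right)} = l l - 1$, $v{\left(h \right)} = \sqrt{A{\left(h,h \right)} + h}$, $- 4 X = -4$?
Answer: $-271$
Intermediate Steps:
$X = 1$ ($X = \left(- \frac{1}{4}\right) \left(-4\right) = 1$)
$v{\left(h \right)} = \sqrt{2} \sqrt{h}$ ($v{\left(h \right)} = \sqrt{h + h} = \sqrt{2 h} = \sqrt{2} \sqrt{h}$)
$K{\left(l \right)} = -1 + l^{2}$ ($K{\left(l \right)} = l^{2} - 1 = -1 + l^{2}$)
$P K{\left(v{\left(X \right)} \right)} = - 271 \left(-1 + \left(\sqrt{2} \sqrt{1}\right)^{2}\right) = - 271 \left(-1 + \left(\sqrt{2} \cdot 1\right)^{2}\right) = - 271 \left(-1 + \left(\sqrt{2}\right)^{2}\right) = - 271 \left(-1 + 2\right) = \left(-271\right) 1 = -271$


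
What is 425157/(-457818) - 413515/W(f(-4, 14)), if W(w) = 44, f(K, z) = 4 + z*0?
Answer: -31555552863/3357332 ≈ -9399.0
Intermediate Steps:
f(K, z) = 4 (f(K, z) = 4 + 0 = 4)
425157/(-457818) - 413515/W(f(-4, 14)) = 425157/(-457818) - 413515/44 = 425157*(-1/457818) - 413515*1/44 = -141719/152606 - 413515/44 = -31555552863/3357332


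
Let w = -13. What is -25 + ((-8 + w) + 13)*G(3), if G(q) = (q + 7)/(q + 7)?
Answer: -33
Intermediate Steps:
G(q) = 1 (G(q) = (7 + q)/(7 + q) = 1)
-25 + ((-8 + w) + 13)*G(3) = -25 + ((-8 - 13) + 13)*1 = -25 + (-21 + 13)*1 = -25 - 8*1 = -25 - 8 = -33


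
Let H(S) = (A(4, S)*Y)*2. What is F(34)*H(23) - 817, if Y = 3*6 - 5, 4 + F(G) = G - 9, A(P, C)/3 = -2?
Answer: -4093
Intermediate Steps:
A(P, C) = -6 (A(P, C) = 3*(-2) = -6)
F(G) = -13 + G (F(G) = -4 + (G - 9) = -4 + (-9 + G) = -13 + G)
Y = 13 (Y = 18 - 5 = 13)
H(S) = -156 (H(S) = -6*13*2 = -78*2 = -156)
F(34)*H(23) - 817 = (-13 + 34)*(-156) - 817 = 21*(-156) - 817 = -3276 - 817 = -4093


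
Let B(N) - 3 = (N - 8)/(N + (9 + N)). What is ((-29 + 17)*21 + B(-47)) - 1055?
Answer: -22157/17 ≈ -1303.4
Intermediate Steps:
B(N) = 3 + (-8 + N)/(9 + 2*N) (B(N) = 3 + (N - 8)/(N + (9 + N)) = 3 + (-8 + N)/(9 + 2*N))
((-29 + 17)*21 + B(-47)) - 1055 = ((-29 + 17)*21 + (19 + 7*(-47))/(9 + 2*(-47))) - 1055 = (-12*21 + (19 - 329)/(9 - 94)) - 1055 = (-252 - 310/(-85)) - 1055 = (-252 - 1/85*(-310)) - 1055 = (-252 + 62/17) - 1055 = -4222/17 - 1055 = -22157/17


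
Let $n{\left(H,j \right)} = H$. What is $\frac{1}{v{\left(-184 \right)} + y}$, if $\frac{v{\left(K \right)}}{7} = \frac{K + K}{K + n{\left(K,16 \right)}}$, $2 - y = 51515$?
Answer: $- \frac{1}{51506} \approx -1.9415 \cdot 10^{-5}$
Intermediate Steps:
$y = -51513$ ($y = 2 - 51515 = -51513$)
$v{\left(K \right)} = 7$ ($v{\left(K \right)} = 7 \frac{K + K}{K + K} = 7 \frac{2 K}{2 K} = 7 \cdot 2 K \frac{1}{2 K} = 7 \cdot 1 = 7$)
$\frac{1}{v{\left(-184 \right)} + y} = \frac{1}{7 - 51513} = \frac{1}{-51506} = - \frac{1}{51506}$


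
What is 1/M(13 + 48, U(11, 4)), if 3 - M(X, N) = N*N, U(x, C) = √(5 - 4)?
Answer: ½ ≈ 0.50000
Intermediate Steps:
U(x, C) = 1 (U(x, C) = √1 = 1)
M(X, N) = 3 - N² (M(X, N) = 3 - N*N = 3 - N²)
1/M(13 + 48, U(11, 4)) = 1/(3 - 1*1²) = 1/(3 - 1*1) = 1/(3 - 1) = 1/2 = ½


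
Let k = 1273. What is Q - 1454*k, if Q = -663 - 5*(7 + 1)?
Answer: -1851645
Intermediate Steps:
Q = -703 (Q = -663 - 5*8 = -663 - 1*40 = -663 - 40 = -703)
Q - 1454*k = -703 - 1454*1273 = -703 - 1850942 = -1851645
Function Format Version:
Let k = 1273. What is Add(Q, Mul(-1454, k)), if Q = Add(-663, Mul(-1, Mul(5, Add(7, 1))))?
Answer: -1851645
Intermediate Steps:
Q = -703 (Q = Add(-663, Mul(-1, Mul(5, 8))) = Add(-663, Mul(-1, 40)) = Add(-663, -40) = -703)
Add(Q, Mul(-1454, k)) = Add(-703, Mul(-1454, 1273)) = Add(-703, -1850942) = -1851645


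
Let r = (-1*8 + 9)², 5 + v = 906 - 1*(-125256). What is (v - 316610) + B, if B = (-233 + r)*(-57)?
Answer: -177229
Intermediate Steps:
v = 126157 (v = -5 + (906 - 1*(-125256)) = -5 + (906 + 125256) = -5 + 126162 = 126157)
r = 1 (r = (-8 + 9)² = 1² = 1)
B = 13224 (B = (-233 + 1)*(-57) = -232*(-57) = 13224)
(v - 316610) + B = (126157 - 316610) + 13224 = -190453 + 13224 = -177229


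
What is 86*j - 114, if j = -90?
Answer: -7854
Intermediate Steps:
86*j - 114 = 86*(-90) - 114 = -7740 - 114 = -7854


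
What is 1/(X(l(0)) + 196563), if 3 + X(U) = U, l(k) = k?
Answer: 1/196560 ≈ 5.0875e-6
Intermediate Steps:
X(U) = -3 + U
1/(X(l(0)) + 196563) = 1/((-3 + 0) + 196563) = 1/(-3 + 196563) = 1/196560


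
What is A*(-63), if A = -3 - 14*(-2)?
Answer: -1575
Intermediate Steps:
A = 25 (A = -3 + 28 = 25)
A*(-63) = 25*(-63) = -1575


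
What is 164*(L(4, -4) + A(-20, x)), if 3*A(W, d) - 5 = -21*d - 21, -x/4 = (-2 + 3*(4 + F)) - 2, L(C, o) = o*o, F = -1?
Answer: 74128/3 ≈ 24709.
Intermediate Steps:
L(C, o) = o²
x = -20 (x = -4*((-2 + 3*(4 - 1)) - 2) = -4*((-2 + 3*3) - 2) = -4*((-2 + 9) - 2) = -4*(7 - 2) = -4*5 = -20)
A(W, d) = -16/3 - 7*d (A(W, d) = 5/3 + (-21*d - 21)/3 = 5/3 + (-21 - 21*d)/3 = 5/3 + (-7 - 7*d) = -16/3 - 7*d)
164*(L(4, -4) + A(-20, x)) = 164*((-4)² + (-16/3 - 7*(-20))) = 164*(16 + (-16/3 + 140)) = 164*(16 + 404/3) = 164*(452/3) = 74128/3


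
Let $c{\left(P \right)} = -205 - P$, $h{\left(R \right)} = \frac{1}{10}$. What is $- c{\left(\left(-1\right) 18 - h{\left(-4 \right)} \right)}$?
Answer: $\frac{1869}{10} \approx 186.9$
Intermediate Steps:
$h{\left(R \right)} = \frac{1}{10}$
$- c{\left(\left(-1\right) 18 - h{\left(-4 \right)} \right)} = - (-205 - \left(\left(-1\right) 18 - \frac{1}{10}\right)) = - (-205 - \left(-18 - \frac{1}{10}\right)) = - (-205 - - \frac{181}{10}) = - (-205 + \frac{181}{10}) = \left(-1\right) \left(- \frac{1869}{10}\right) = \frac{1869}{10}$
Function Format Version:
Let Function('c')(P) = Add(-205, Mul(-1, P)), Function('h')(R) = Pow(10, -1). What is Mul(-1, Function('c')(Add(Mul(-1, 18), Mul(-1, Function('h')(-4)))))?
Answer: Rational(1869, 10) ≈ 186.90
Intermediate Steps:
Function('h')(R) = Rational(1, 10)
Mul(-1, Function('c')(Add(Mul(-1, 18), Mul(-1, Function('h')(-4))))) = Mul(-1, Add(-205, Mul(-1, Add(Mul(-1, 18), Mul(-1, Rational(1, 10)))))) = Mul(-1, Add(-205, Mul(-1, Add(-18, Rational(-1, 10))))) = Mul(-1, Add(-205, Mul(-1, Rational(-181, 10)))) = Mul(-1, Add(-205, Rational(181, 10))) = Mul(-1, Rational(-1869, 10)) = Rational(1869, 10)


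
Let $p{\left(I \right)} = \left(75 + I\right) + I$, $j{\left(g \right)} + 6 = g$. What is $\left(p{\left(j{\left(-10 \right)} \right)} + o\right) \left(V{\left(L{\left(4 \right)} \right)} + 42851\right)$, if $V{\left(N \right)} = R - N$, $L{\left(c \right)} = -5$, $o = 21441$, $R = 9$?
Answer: $920911660$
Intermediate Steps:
$j{\left(g \right)} = -6 + g$
$p{\left(I \right)} = 75 + 2 I$
$V{\left(N \right)} = 9 - N$
$\left(p{\left(j{\left(-10 \right)} \right)} + o\right) \left(V{\left(L{\left(4 \right)} \right)} + 42851\right) = \left(\left(75 + 2 \left(-6 - 10\right)\right) + 21441\right) \left(\left(9 - -5\right) + 42851\right) = \left(\left(75 + 2 \left(-16\right)\right) + 21441\right) \left(\left(9 + 5\right) + 42851\right) = \left(\left(75 - 32\right) + 21441\right) \left(14 + 42851\right) = \left(43 + 21441\right) 42865 = 21484 \cdot 42865 = 920911660$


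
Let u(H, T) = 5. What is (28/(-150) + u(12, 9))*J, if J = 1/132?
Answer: 361/9900 ≈ 0.036465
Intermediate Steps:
J = 1/132 ≈ 0.0075758
(28/(-150) + u(12, 9))*J = (28/(-150) + 5)*(1/132) = (28*(-1/150) + 5)*(1/132) = (-14/75 + 5)*(1/132) = (361/75)*(1/132) = 361/9900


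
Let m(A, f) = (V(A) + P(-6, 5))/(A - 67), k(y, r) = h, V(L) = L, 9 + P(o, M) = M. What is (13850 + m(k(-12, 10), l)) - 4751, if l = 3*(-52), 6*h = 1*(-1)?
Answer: 3666922/403 ≈ 9099.1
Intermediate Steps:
h = -⅙ (h = (1*(-1))/6 = (⅙)*(-1) = -⅙ ≈ -0.16667)
P(o, M) = -9 + M
l = -156
k(y, r) = -⅙
m(A, f) = (-4 + A)/(-67 + A) (m(A, f) = (A + (-9 + 5))/(A - 67) = (A - 4)/(-67 + A) = (-4 + A)/(-67 + A))
(13850 + m(k(-12, 10), l)) - 4751 = (13850 + (-4 - ⅙)/(-67 - ⅙)) - 4751 = (13850 - 25/6/(-403/6)) - 4751 = (13850 - 6/403*(-25/6)) - 4751 = (13850 + 25/403) - 4751 = 5581575/403 - 4751 = 3666922/403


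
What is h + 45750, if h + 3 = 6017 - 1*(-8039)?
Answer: 59803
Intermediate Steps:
h = 14053 (h = -3 + (6017 - 1*(-8039)) = -3 + (6017 + 8039) = -3 + 14056 = 14053)
h + 45750 = 14053 + 45750 = 59803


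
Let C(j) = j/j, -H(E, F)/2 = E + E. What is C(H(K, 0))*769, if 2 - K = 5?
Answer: 769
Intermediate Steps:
K = -3 (K = 2 - 1*5 = 2 - 5 = -3)
H(E, F) = -4*E (H(E, F) = -2*(E + E) = -4*E)
C(j) = 1
C(H(K, 0))*769 = 1*769 = 769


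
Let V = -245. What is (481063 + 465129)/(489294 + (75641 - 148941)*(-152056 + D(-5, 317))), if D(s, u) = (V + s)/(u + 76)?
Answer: 185926728/2190236301971 ≈ 8.4889e-5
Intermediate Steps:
D(s, u) = (-245 + s)/(76 + u) (D(s, u) = (-245 + s)/(u + 76) = (-245 + s)/(76 + u))
(481063 + 465129)/(489294 + (75641 - 148941)*(-152056 + D(-5, 317))) = (481063 + 465129)/(489294 + (75641 - 148941)*(-152056 + (-245 - 5)/(76 + 317))) = 946192/(489294 - 73300*(-152056 - 250/393)) = 946192/(489294 - 73300*(-59758258/393)) = 946192/(489294 + 4380280311400/393) = 946192/(4380472603942/393) = 946192*(393/4380472603942) = 185926728/2190236301971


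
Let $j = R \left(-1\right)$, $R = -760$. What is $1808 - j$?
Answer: $1048$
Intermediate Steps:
$j = 760$ ($j = \left(-760\right) \left(-1\right) = 760$)
$1808 - j = 1808 - 760 = 1048$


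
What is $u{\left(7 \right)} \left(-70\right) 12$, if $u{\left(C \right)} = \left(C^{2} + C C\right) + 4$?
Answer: $-85680$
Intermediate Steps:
$u{\left(C \right)} = 4 + 2 C^{2}$ ($u{\left(C \right)} = \left(C^{2} + C^{2}\right) + 4 = 2 C^{2} + 4 = 4 + 2 C^{2}$)
$u{\left(7 \right)} \left(-70\right) 12 = \left(4 + 2 \cdot 7^{2}\right) \left(-70\right) 12 = \left(4 + 2 \cdot 49\right) \left(-70\right) 12 = \left(4 + 98\right) \left(-70\right) 12 = 102 \left(-70\right) 12 = \left(-7140\right) 12 = -85680$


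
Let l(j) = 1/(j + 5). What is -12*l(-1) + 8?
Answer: 5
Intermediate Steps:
l(j) = 1/(5 + j)
-12*l(-1) + 8 = -12/(5 - 1) + 8 = -12/4 + 8 = -12*¼ + 8 = -3 + 8 = 5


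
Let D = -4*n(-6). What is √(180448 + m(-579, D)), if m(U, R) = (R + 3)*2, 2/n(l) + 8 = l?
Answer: 3*√982478/7 ≈ 424.80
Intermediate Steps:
n(l) = 2/(-8 + l)
D = 4/7 (D = -8/(-8 - 6) = -8/(-14) = -8*(-1)/14 = -4*(-⅐) = 4/7 ≈ 0.57143)
m(U, R) = 6 + 2*R (m(U, R) = (3 + R)*2 = 6 + 2*R)
√(180448 + m(-579, D)) = √(180448 + (6 + 2*(4/7))) = √(180448 + (6 + 8/7)) = √(180448 + 50/7) = √(1263186/7) = 3*√982478/7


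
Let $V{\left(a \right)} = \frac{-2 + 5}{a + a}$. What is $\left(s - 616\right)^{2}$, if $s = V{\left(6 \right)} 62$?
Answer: $\frac{1442401}{4} \approx 3.606 \cdot 10^{5}$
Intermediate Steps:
$V{\left(a \right)} = \frac{3}{2 a}$
$s = \frac{31}{2}$ ($s = \frac{3}{2 \cdot 6} \cdot 62 = \frac{3}{2} \cdot \frac{1}{6} \cdot 62 = \frac{1}{4} \cdot 62 = \frac{31}{2} \approx 15.5$)
$\left(s - 616\right)^{2} = \left(\frac{31}{2} - 616\right)^{2} = \left(- \frac{1201}{2}\right)^{2} = \frac{1442401}{4}$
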